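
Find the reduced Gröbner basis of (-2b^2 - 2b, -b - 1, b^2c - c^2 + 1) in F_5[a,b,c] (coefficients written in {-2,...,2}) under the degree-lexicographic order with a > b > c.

f_1 = -2b^2 - 2b, LT = b^2.
f_2 = -b - 1, LT = b.
f_3 = b^2c - c^2 + 1, LT = b^2c.

S(f_1,f_3): lcm = b^2c. S = bc + c^2 - 1.
  leading term bc: subtract (-c)·f_2 from bc + c^2 - 1 → c^2 - c - 1
  leading term c^2: no divisor's leading term divides it; move c^2 to the remainder.
  leading term c: no divisor's leading term divides it; move -c to the remainder.
  leading term 1: no divisor's leading term divides it; move -1 to the remainder.
  remainder c^2 - c - 1 ≠ 0; add g_4 = c^2 - c - 1 to the basis.

The other S-polynomials (S(f_1,f_2), S(f_2,f_3), S(f_1,g_4), S(f_2,g_4), S(f_3,g_4)) all reduce to 0 modulo the current basis, so we have a Gröbner basis.
Inter-reduce: drop elements whose leading term is divisible by another's, tail-reduce, and make monic.

G = {c^2 - c - 1, b + 1}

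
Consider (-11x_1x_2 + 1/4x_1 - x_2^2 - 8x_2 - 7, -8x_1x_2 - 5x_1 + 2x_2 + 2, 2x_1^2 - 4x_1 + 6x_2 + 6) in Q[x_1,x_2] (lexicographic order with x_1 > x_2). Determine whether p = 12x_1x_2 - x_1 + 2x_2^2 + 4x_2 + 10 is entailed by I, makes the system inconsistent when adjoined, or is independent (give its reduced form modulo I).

First compute the reduced Gröbner basis of I by Buchberger's algorithm.
f_1 = -11x_1x_2 + 1/4x_1 - x_2^2 - 8x_2 - 7, LT = x_1x_2.
f_2 = -8x_1x_2 - 5x_1 + 2x_2 + 2, LT = x_1x_2.
f_3 = 2x_1^2 - 4x_1 + 6x_2 + 6, LT = x_1^2.

S(f_1,f_2): lcm = x_1x_2. S = -57/88x_1 + 1/11x_2^2 + 43/44x_2 + 39/44.
  leading term x_1: no divisor's leading term divides it; move -57/88x_1 to the remainder.
  leading term x_2^2: no divisor's leading term divides it; move 1/11x_2^2 to the remainder.
  leading term x_2: no divisor's leading term divides it; move 43/44x_2 to the remainder.
  leading term 1: no divisor's leading term divides it; move 39/44 to the remainder.
  remainder -57/88x_1 + 1/11x_2^2 + 43/44x_2 + 39/44 ≠ 0; add h_4 = -57/88x_1 + 1/11x_2^2 + 43/44x_2 + 39/44 to the basis.

S(f_1,f_3): lcm = x_1^2x_2. S = -1/44x_1^2 + 1/11x_1x_2^2 + 30/11x_1x_2 + 7/11x_1 - 3x_2^2 - 3x_2.
  leading term x_1^2: subtract (-1/88)·f_3 from -1/44x_1^2 + 1/11x_1x_2^2 + 30/11x_1x_2 + 7/11x_1 - 3x_2^2 - 3x_2 → 1/11x_1x_2^2 + 30/11x_1x_2 + 13/22x_1 - 3x_2^2 - 129/44x_2 + 3/44
  leading term x_1x_2^2: subtract (-1/121x_2)·f_1 from 1/11x_1x_2^2 + 30/11x_1x_2 + 13/22x_1 - 3x_2^2 - 129/44x_2 + 3/44 → 1321/484x_1x_2 + 13/22x_1 - 1/121x_2^3 - 371/121x_2^2 - 1447/484x_2 + 3/44
  leading term x_1x_2: subtract (-1321/5324)·f_1 from 1321/484x_1x_2 + 13/22x_1 - 1/121x_2^3 - 371/121x_2^2 - 1447/484x_2 + 3/44 → 13905/21296x_1 - 1/121x_2^3 - 17645/5324x_2^2 - 26485/5324x_2 - 2221/1331
  leading term x_1: subtract (-4635/4598)·h_4 from 13905/21296x_1 - 1/121x_2^3 - 17645/5324x_2^2 - 26485/5324x_2 - 2221/1331 → -1/121x_2^3 - 29635/9196x_2^2 - 73375/18392x_2 - 14257/18392
  leading term x_2^3: no divisor's leading term divides it; move -1/121x_2^3 to the remainder.
  leading term x_2^2: no divisor's leading term divides it; move -29635/9196x_2^2 to the remainder.
  leading term x_2: no divisor's leading term divides it; move -73375/18392x_2 to the remainder.
  leading term 1: no divisor's leading term divides it; move -14257/18392 to the remainder.
  remainder -1/121x_2^3 - 29635/9196x_2^2 - 73375/18392x_2 - 14257/18392 ≠ 0; add h_5 = -1/121x_2^3 - 29635/9196x_2^2 - 73375/18392x_2 - 14257/18392 to the basis.

S(f_2,f_3): lcm = x_1^2x_2. S = 5/8x_1^2 + 7/4x_1x_2 - 1/4x_1 - 3x_2^2 - 3x_2.
  leading term x_1^2: subtract (5/16)·f_3 from 5/8x_1^2 + 7/4x_1x_2 - 1/4x_1 - 3x_2^2 - 3x_2 → 7/4x_1x_2 + x_1 - 3x_2^2 - 39/8x_2 - 15/8
  leading term x_1x_2: subtract (-7/44)·f_1 from 7/4x_1x_2 + x_1 - 3x_2^2 - 39/8x_2 - 15/8 → 183/176x_1 - 139/44x_2^2 - 541/88x_2 - 263/88
  leading term x_1: subtract (-61/38)·h_4 from 183/176x_1 - 139/44x_2^2 - 541/88x_2 - 263/88 → -229/76x_2^2 - 87/19x_2 - 119/76
  leading term x_2^2: no divisor's leading term divides it; move -229/76x_2^2 to the remainder.
  leading term x_2: no divisor's leading term divides it; move -87/19x_2 to the remainder.
  leading term 1: no divisor's leading term divides it; move -119/76 to the remainder.
  remainder -229/76x_2^2 - 87/19x_2 - 119/76 ≠ 0; add h_6 = -229/76x_2^2 - 87/19x_2 - 119/76 to the basis.

S(f_1,h_4): lcm = x_1x_2. S = -1/44x_1 + 8/57x_2^3 + 1003/627x_2^2 + 438/209x_2 + 7/11.
  leading term x_1: subtract (2/57)·h_4 from -1/44x_1 + 8/57x_2^3 + 1003/627x_2^2 + 438/209x_2 + 7/11 → 8/57x_2^3 + 91/57x_2^2 + 235/114x_2 + 23/38
  leading term x_2^3: subtract (-968/57)·h_5 from 8/57x_2^3 + 91/57x_2^2 + 235/114x_2 + 23/38 → -57541/1083x_2^2 - 142285/2166x_2 - 27203/2166
  leading term x_2^2: subtract (230164/13053)·h_6 from -57541/1083x_2^2 - 142285/2166x_2 - 27203/2166 → 392909/26106x_2 + 392909/26106
  leading term x_2: no divisor's leading term divides it; move 392909/26106x_2 to the remainder.
  leading term 1: no divisor's leading term divides it; move 392909/26106 to the remainder.
  remainder 392909/26106x_2 + 392909/26106 ≠ 0; add h_7 = 392909/26106x_2 + 392909/26106 to the basis.

The other S-polynomials (S(f_2,h_4), S(f_3,h_4), S(f_1,h_5), S(f_2,h_5), S(f_3,h_5), S(h_4,h_5), S(f_1,h_6), S(f_2,h_6), S(f_3,h_6), S(h_4,h_6), S(h_5,h_6), S(f_1,h_7), S(f_2,h_7), S(f_3,h_7), S(h_4,h_7), S(h_5,h_7), S(h_6,h_7)) all reduce to 0 modulo the current basis, so we have a Gröbner basis.
Inter-reduce: drop elements whose leading term is divisible by another's, tail-reduce, and make monic.
Reduced Gröbner basis: {x_1, x_2 + 1}.
Label its elements g_1 = x_1, g_2 = x_2 + 1.

Reduce p = 12x_1x_2 - x_1 + 2x_2^2 + 4x_2 + 10 modulo G:
  leading term x_1x_2: subtract (12x_2)·g_1 from 12x_1x_2 - x_1 + 2x_2^2 + 4x_2 + 10 → -x_1 + 2x_2^2 + 4x_2 + 10
  leading term x_1: subtract (-1)·g_1 from -x_1 + 2x_2^2 + 4x_2 + 10 → 2x_2^2 + 4x_2 + 10
  leading term x_2^2: subtract (2x_2)·g_2 from 2x_2^2 + 4x_2 + 10 → 2x_2 + 10
  leading term x_2: subtract (2)·g_2 from 2x_2 + 10 → 8
  leading term 1: no divisor's leading term divides it; move 8 to the remainder.
  normal form = 8.
The normal form is nonzero, so p ∉ I. Since p minus its normal form lies in I, I + (p) = I + (r) where r = 8; decide whether this ideal is the whole ring.
Here r = 8 is a nonzero constant, hence a unit: 1 ∈ I + (p), the Gröbner basis of I + (p) is {1}, and the enlarged system has no common solution — adjoining p is inconsistent.

Adjoining 12x_1x_2 - x_1 + 2x_2^2 + 4x_2 + 10 makes the ideal the whole ring: the system is inconsistent.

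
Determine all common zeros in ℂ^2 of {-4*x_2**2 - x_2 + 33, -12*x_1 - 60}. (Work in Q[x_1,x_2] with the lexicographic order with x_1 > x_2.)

Compute a lex Gröbner basis by Buchberger's algorithm.
f_1 = -4*x_2**2 - x_2 + 33, LT = x_2**2.
f_2 = -12*x_1 - 60, LT = x_1.

The S-polynomials (S(f_1,f_2)) all reduce to 0 modulo the current basis, so we have a Gröbner basis.
Inter-reduce: drop elements whose leading term is divisible by another's, tail-reduce, and make monic.
Reduced Gröbner basis: {x_1 + 5, x_2**2 + 1/4*x_2 - 33/4}.

The lex basis is triangular: the last element involves only x_2. Solving x_2**2 + 1/4*x_2 - 33/4 = 0 gives x_2 ∈ {-3, 11/4}; substituting each value into the earlier elements determines the remaining variables.
  x_2 = -3: the earlier basis element becomes x_1 + 5 = 0, giving x_1 = -5 — point (-5, -3).
  x_2 = 11/4: the earlier basis element becomes x_1 + 5 = 0, giving x_1 = -5 — point (-5, 11/4).

{(-5, -3), (-5, 11/4)}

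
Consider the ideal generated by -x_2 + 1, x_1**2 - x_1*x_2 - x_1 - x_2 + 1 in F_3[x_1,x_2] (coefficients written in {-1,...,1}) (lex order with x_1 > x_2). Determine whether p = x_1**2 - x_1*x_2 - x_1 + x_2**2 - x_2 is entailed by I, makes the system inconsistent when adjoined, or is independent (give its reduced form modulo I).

x_1**2 - x_1*x_2 - x_1 + x_2**2 - x_2 lies in I (it reduces to 0).

First compute the reduced Gröbner basis of I by Buchberger's algorithm.
f_1 = -x_2 + 1, LT = x_2.
f_2 = x_1**2 - x_1*x_2 - x_1 - x_2 + 1, LT = x_1**2.

The S-polynomials (S(f_1,f_2)) all reduce to 0 modulo the current basis, so we have a Gröbner basis.
Inter-reduce: drop elements whose leading term is divisible by another's, tail-reduce, and make monic.
Reduced Gröbner basis: {x_1**2 + x_1, x_2 - 1}.
Label its elements g_1 = x_1**2 + x_1, g_2 = x_2 - 1.

Reduce p = x_1**2 - x_1*x_2 - x_1 + x_2**2 - x_2 modulo G:
  leading term x_1**2: subtract (1)·g_1 from x_1**2 - x_1*x_2 - x_1 + x_2**2 - x_2 → -x_1*x_2 + x_1 + x_2**2 - x_2
  leading term x_1*x_2: subtract (-x_1)·g_2 from -x_1*x_2 + x_1 + x_2**2 - x_2 → x_2**2 - x_2
  leading term x_2**2: subtract (x_2)·g_2 from x_2**2 - x_2 → 0
  normal form = 0.
Since the normal form is 0, p ∈ I.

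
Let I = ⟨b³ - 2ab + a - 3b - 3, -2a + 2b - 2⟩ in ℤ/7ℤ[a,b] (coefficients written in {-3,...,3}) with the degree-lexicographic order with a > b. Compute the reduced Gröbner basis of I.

f_1 = b³ - 2ab + a - 3b - 3, LT = b³.
f_2 = -2a + 2b - 2, LT = a.

The S-polynomials (S(f_1,f_2)) all reduce to 0 modulo the current basis, so we have a Gröbner basis.

G = {b³ - 2b² + 3, a - b + 1}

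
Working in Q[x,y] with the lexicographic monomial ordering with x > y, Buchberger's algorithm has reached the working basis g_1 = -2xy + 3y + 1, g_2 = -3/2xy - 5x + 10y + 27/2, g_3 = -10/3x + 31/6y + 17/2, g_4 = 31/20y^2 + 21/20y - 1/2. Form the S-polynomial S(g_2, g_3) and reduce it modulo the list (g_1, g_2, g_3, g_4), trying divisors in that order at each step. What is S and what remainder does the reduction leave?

lcm(LM(g_2), LM(g_3)) = xy.
S = (lcm/LT(g_2))·g_2 − (lcm/LT(g_3))·g_3 = 10/3x + 31/20y^2 - 247/60y - 9.
Reduce S modulo (g_1, g_2, g_3, g_4) in that order:
  leading term x: subtract (-1)·g_3 from 10/3x + 31/20y^2 - 247/60y - 9 → 31/20y^2 + 21/20y - 1/2
  leading term y^2: subtract (1)·g_4 from 31/20y^2 + 21/20y - 1/2 → 0
The remainder is 0, so this S-polynomial contributes no new basis element.

S(g_2, g_3) = 10/3x + 31/20y^2 - 247/60y - 9; remainder on division = 0.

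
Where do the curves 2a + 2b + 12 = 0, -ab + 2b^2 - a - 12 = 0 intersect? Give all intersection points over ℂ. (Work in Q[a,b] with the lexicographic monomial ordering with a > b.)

Compute a lex Gröbner basis by Buchberger's algorithm.
f_1 = 2a + 2b + 12, LT = a.
f_2 = -ab - a + 2b^2 - 12, LT = ab.

S(f_1,f_2): lcm = ab. S = -a + 3b^2 + 6b - 12.
  leading term a: subtract (-1/2)·f_1 from -a + 3b^2 + 6b - 12 → 3b^2 + 7b - 6
  leading term b^2: no divisor's leading term divides it; move 3b^2 to the remainder.
  leading term b: no divisor's leading term divides it; move 7b to the remainder.
  leading term 1: no divisor's leading term divides it; move -6 to the remainder.
  remainder 3b^2 + 7b - 6 ≠ 0; add h_3 = 3b^2 + 7b - 6 to the basis.

The other S-polynomials (S(f_1,h_3), S(f_2,h_3)) all reduce to 0 modulo the current basis, so we have a Gröbner basis.
Inter-reduce: drop elements whose leading term is divisible by another's, tail-reduce, and make monic.
Reduced Gröbner basis: {a + b + 6, b^2 + 7/3b - 2}.

Elimination: the polynomial b^2 + 7/3b - 2 lies in the elimination ideal for b, so b ∈ {-3, 2/3}. For each such b, the remaining basis elements (now univariate) give the rest of the solution.
  b = -3: the earlier basis element becomes a + 3 = 0, giving a = -3 — point (-3, -3).
  b = 2/3: the earlier basis element becomes a + 20/3 = 0, giving a = -20/3 — point (-20/3, 2/3).
This is the nonlinear analogue of row-reducing a linear system.

{(-3, -3), (-20/3, 2/3)}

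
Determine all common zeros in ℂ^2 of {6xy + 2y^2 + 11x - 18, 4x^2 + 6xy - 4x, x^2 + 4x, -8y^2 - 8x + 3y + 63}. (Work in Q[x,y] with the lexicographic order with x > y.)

{(0, 3)}

Compute a lex Gröbner basis by Buchberger's algorithm.
f_1 = 6xy + 11x + 2y^2 - 18, LT = xy.
f_2 = 4x^2 + 6xy - 4x, LT = x^2.
f_3 = x^2 + 4x, LT = x^2.
f_4 = -8x - 8y^2 + 3y + 63, LT = x.

S(f_1,f_2): lcm = x^2y. S = 11/6x^2 - 7/6xy^2 + xy - 3x.
  leading term x^2: subtract (11/24)·f_2 from 11/6x^2 - 7/6xy^2 + xy - 3x → -7/6xy^2 - 7/4xy - 7/6x
  leading term xy^2: subtract (-7/36y)·f_1 from -7/6xy^2 - 7/4xy - 7/6x → 7/18xy - 7/6x + 7/18y^3 - 7/2y
  leading term xy: subtract (7/108)·f_1 from 7/18xy - 7/6x + 7/18y^3 - 7/2y → -203/108x + 7/18y^3 - 7/54y^2 - 7/2y + 7/6
  leading term x: subtract (203/864)·f_4 from -203/108x + 7/18y^3 - 7/54y^2 - 7/2y + 7/6 → 7/18y^3 + 7/4y^2 - 1211/288y - 1309/96
  leading term y^3: no divisor's leading term divides it; move 7/18y^3 to the remainder.
  leading term y^2: no divisor's leading term divides it; move 7/4y^2 to the remainder.
  leading term y: no divisor's leading term divides it; move -1211/288y to the remainder.
  leading term 1: no divisor's leading term divides it; move -1309/96 to the remainder.
  remainder 7/18y^3 + 7/4y^2 - 1211/288y - 1309/96 ≠ 0; add h_5 = 7/18y^3 + 7/4y^2 - 1211/288y - 1309/96 to the basis.

S(f_1,f_3): lcm = x^2y. S = 11/6x^2 + 1/3xy^2 - 4xy - 3x.
  leading term x^2: subtract (11/24)·f_2 from 11/6x^2 + 1/3xy^2 - 4xy - 3x → 1/3xy^2 - 27/4xy - 7/6x
  leading term xy^2: subtract (1/18y)·f_1 from 1/3xy^2 - 27/4xy - 7/6x → -265/36xy - 7/6x - 1/9y^3 + y
  leading term xy: subtract (-265/216)·f_1 from -265/36xy - 7/6x - 1/9y^3 + y → 2663/216x - 1/9y^3 + 265/108y^2 + y - 265/12
  leading term x: subtract (-2663/1728)·f_4 from 2663/216x - 1/9y^3 + 265/108y^2 + y - 265/12 → -1/9y^3 - 79/8y^2 + 3239/576y + 14401/192
  leading term y^3: subtract (-2/7)·h_5 from -1/9y^3 - 79/8y^2 + 3239/576y + 14401/192 → -75/8y^2 + 283/64y + 4551/64
  leading term y^2: no divisor's leading term divides it; move -75/8y^2 to the remainder.
  leading term y: no divisor's leading term divides it; move 283/64y to the remainder.
  leading term 1: no divisor's leading term divides it; move 4551/64 to the remainder.
  remainder -75/8y^2 + 283/64y + 4551/64 ≠ 0; add h_6 = -75/8y^2 + 283/64y + 4551/64 to the basis.

S(f_1,f_4): lcm = xy. S = 11/6x - y^3 + 17/24y^2 + 63/8y - 3.
  leading term x: subtract (-11/48)·f_4 from 11/6x - y^3 + 17/24y^2 + 63/8y - 3 → -y^3 - 9/8y^2 + 137/16y + 183/16
  leading term y^3: subtract (-18/7)·h_5 from -y^3 - 9/8y^2 + 137/16y + 183/16 → 27/8y^2 - 9/4y - 189/8
  leading term y^2: subtract (-9/25)·h_6 from 27/8y^2 - 9/4y - 189/8 → -1053/1600y + 3159/1600
  leading term y: no divisor's leading term divides it; move -1053/1600y to the remainder.
  leading term 1: no divisor's leading term divides it; move 3159/1600 to the remainder.
  remainder -1053/1600y + 3159/1600 ≠ 0; add h_7 = -1053/1600y + 3159/1600 to the basis.

The other S-polynomials (S(f_2,f_3), S(f_2,f_4), S(f_3,f_4), S(f_1,h_5), S(f_2,h_5), S(f_3,h_5), S(f_4,h_5), S(f_1,h_6), S(f_2,h_6), S(f_3,h_6), S(f_4,h_6), S(h_5,h_6), S(f_1,h_7), S(f_2,h_7), S(f_3,h_7), S(f_4,h_7), S(h_5,h_7), S(h_6,h_7)) all reduce to 0 modulo the current basis, so we have a Gröbner basis.
Inter-reduce: drop elements whose leading term is divisible by another's, tail-reduce, and make monic.
Reduced Gröbner basis: {x, y - 3}.

From the last basis element, y - 3 = 0, so y takes values in {3}. Each choice, substituted upward through the basis, yields the corresponding point(s) of the solution set.
  y = 3: the earlier basis element becomes x = 0, giving x = 0 — point (0, 3).
Check: every point annihilates each of the original generators.
A lex Gröbner basis triangularizes the system, enabling back-substitution.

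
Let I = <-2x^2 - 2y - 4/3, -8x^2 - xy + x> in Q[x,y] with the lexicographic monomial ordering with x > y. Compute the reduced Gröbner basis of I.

f_1 = -2x^2 - 2y - 4/3, LT = x^2.
f_2 = -8x^2 - xy + x, LT = x^2.

S(f_1,f_2): lcm = x^2. S = -1/8xy + 1/8x + y + 2/3.
  leading term xy: no divisor's leading term divides it; move -1/8xy to the remainder.
  leading term x: no divisor's leading term divides it; move 1/8x to the remainder.
  leading term y: no divisor's leading term divides it; move y to the remainder.
  leading term 1: no divisor's leading term divides it; move 2/3 to the remainder.
  remainder -1/8xy + 1/8x + y + 2/3 ≠ 0; add g_3 = -1/8xy + 1/8x + y + 2/3 to the basis.

S(f_1,g_3): lcm = x^2y. S = x^2 + 8xy + 16/3x + y^2 + 2/3y.
  leading term x^2: subtract (-1/2)·f_1 from x^2 + 8xy + 16/3x + y^2 + 2/3y → 8xy + 16/3x + y^2 - 1/3y - 2/3
  leading term xy: subtract (-64)·g_3 from 8xy + 16/3x + y^2 - 1/3y - 2/3 → 40/3x + y^2 + 191/3y + 42
  leading term x: no divisor's leading term divides it; move 40/3x to the remainder.
  leading term y^2: no divisor's leading term divides it; move y^2 to the remainder.
  leading term y: no divisor's leading term divides it; move 191/3y to the remainder.
  leading term 1: no divisor's leading term divides it; move 42 to the remainder.
  remainder 40/3x + y^2 + 191/3y + 42 ≠ 0; add g_4 = 40/3x + y^2 + 191/3y + 42 to the basis.

S(f_2,g_3): lcm = x^2y. S = x^2 + 1/8xy^2 + 63/8xy + 16/3x.
  leading term x^2: subtract (-1/2)·f_1 from x^2 + 1/8xy^2 + 63/8xy + 16/3x → 1/8xy^2 + 63/8xy + 16/3x - y - 2/3
  leading term xy^2: subtract (-y)·g_3 from 1/8xy^2 + 63/8xy + 16/3x - y - 2/3 → 8xy + 16/3x + y^2 - 1/3y - 2/3
  leading term xy: subtract (-64)·g_3 from 8xy + 16/3x + y^2 - 1/3y - 2/3 → 40/3x + y^2 + 191/3y + 42
  leading term x: subtract (1)·g_4 from 40/3x + y^2 + 191/3y + 42 → 0
  remainder 0.

S(f_1,g_4): lcm = x^2. S = -3/40xy^2 - 191/40xy - 63/20x + y + 2/3.
  leading term xy^2: subtract (3/5y)·g_3 from -3/40xy^2 - 191/40xy - 63/20x + y + 2/3 → -97/20xy - 63/20x - 3/5y^2 + 3/5y + 2/3
  leading term xy: subtract (194/5)·g_3 from -97/20xy - 63/20x - 3/5y^2 + 3/5y + 2/3 → -8x - 3/5y^2 - 191/5y - 126/5
  leading term x: subtract (-3/5)·g_4 from -8x - 3/5y^2 - 191/5y - 126/5 → 0
  remainder 0.

S(f_2,g_4): lcm = x^2. S = -3/40xy^2 - 93/20xy - 131/40x.
  leading term xy^2: subtract (3/5y)·g_3 from -3/40xy^2 - 93/20xy - 131/40x → -189/40xy - 131/40x - 3/5y^2 - 2/5y
  leading term xy: subtract (189/5)·g_3 from -189/40xy - 131/40x - 3/5y^2 - 2/5y → -8x - 3/5y^2 - 191/5y - 126/5
  leading term x: subtract (-3/5)·g_4 from -8x - 3/5y^2 - 191/5y - 126/5 → 0
  remainder 0.

S(g_3,g_4): lcm = xy. S = -x - 3/40y^3 - 191/40y^2 - 223/20y - 16/3.
  leading term x: subtract (-3/40)·g_4 from -x - 3/40y^3 - 191/40y^2 - 223/20y - 16/3 → -3/40y^3 - 47/10y^2 - 51/8y - 131/60
  leading term y^3: no divisor's leading term divides it; move -3/40y^3 to the remainder.
  leading term y^2: no divisor's leading term divides it; move -47/10y^2 to the remainder.
  leading term y: no divisor's leading term divides it; move -51/8y to the remainder.
  leading term 1: no divisor's leading term divides it; move -131/60 to the remainder.
  remainder -3/40y^3 - 47/10y^2 - 51/8y - 131/60 ≠ 0; add g_5 = -3/40y^3 - 47/10y^2 - 51/8y - 131/60 to the basis.

S(f_1,g_5): leading monomials are coprime, so the S-polynomial reduces to 0 (Buchberger's first criterion).
S(f_2,g_5): leading monomials are coprime, so the S-polynomial reduces to 0 (Buchberger's first criterion).
S(g_3,g_5): lcm = xy^3. S = -191/3xy^2 - 85xy - 262/9x - 8y^3 - 16/3y^2.
  leading term xy^2: subtract (1528/3y)·g_3 from -191/3xy^2 - 85xy - 262/9x - 8y^3 - 16/3y^2 → -446/3xy - 262/9x - 8y^3 - 1544/3y^2 - 3056/9y
  leading term xy: subtract (3568/3)·g_3 from -446/3xy - 262/9x - 8y^3 - 1544/3y^2 - 3056/9y → -1600/9x - 8y^3 - 1544/3y^2 - 13760/9y - 7136/9
  leading term x: subtract (-40/3)·g_4 from -1600/9x - 8y^3 - 1544/3y^2 - 13760/9y - 7136/9 → -8y^3 - 1504/3y^2 - 680y - 2096/9
  leading term y^3: subtract (320/3)·g_5 from -8y^3 - 1504/3y^2 - 680y - 2096/9 → 0
  remainder 0.

S(g_4,g_5): leading monomials are coprime, so the S-polynomial reduces to 0 (Buchberger's first criterion).
Every S-polynomial of the final basis reduces to 0, so we have a Gröbner basis.
Inter-reduce: drop elements whose leading term is divisible by another's, tail-reduce, and make monic.

G = {x + 3/40y^2 + 191/40y + 63/20, y^3 + 188/3y^2 + 85y + 262/9}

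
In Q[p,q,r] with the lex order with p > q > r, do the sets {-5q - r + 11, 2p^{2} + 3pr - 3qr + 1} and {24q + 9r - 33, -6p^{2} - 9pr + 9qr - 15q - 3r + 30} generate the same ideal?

For a fixed monomial order, each ideal has a unique reduced Gröbner basis; comparing bases decides equality.
Buchberger on the first generating set:
f_1 = -5q - r + 11, LT = q.
f_2 = 2p^{2} + 3pr - 3qr + 1, LT = p^{2}.

The S-polynomials (S(f_1,f_2)) all reduce to 0 modulo the current basis, so we have a Gröbner basis.
Inter-reduce: drop elements whose leading term is divisible by another's, tail-reduce, and make monic.
Reduced Gröbner basis: {p^{2} + \tfrac{3}{2}pr + \tfrac{3}{10}r^{2} - \tfrac{33}{10}r + \tfrac{1}{2}, q + \tfrac{1}{5}r - \tfrac{11}{5}}.

Buchberger on the second generating set:
h_1 = 24q + 9r - 33, LT = q.
h_2 = -6p^{2} - 9pr + 9qr - 15q - 3r + 30, LT = p^{2}.

The S-polynomials (S(h_1,h_2)) all reduce to 0 modulo the current basis, so we have a Gröbner basis.
Inter-reduce: drop elements whose leading term is divisible by another's, tail-reduce, and make monic.
Reduced Gröbner basis: {p^{2} + \tfrac{3}{2}pr + \tfrac{9}{16}r^{2} - \tfrac{5}{2}r - \tfrac{25}{16}, q + \tfrac{3}{8}r - \tfrac{11}{8}}.

These differ, so the ideals are not equal.

No, the ideals differ.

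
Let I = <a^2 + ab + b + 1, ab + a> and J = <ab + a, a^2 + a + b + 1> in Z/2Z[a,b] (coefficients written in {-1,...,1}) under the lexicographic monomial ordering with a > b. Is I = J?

For a fixed monomial order, each ideal has a unique reduced Gröbner basis; comparing bases decides equality.
Buchberger on the first generating set:
f_1 = a^2 + ab + b + 1, LT = a^2.
f_2 = ab + a, LT = ab.

S(f_1,f_2): lcm = a^2b. S = a^2 + ab^2 + b^2 + b.
  leading term a^2: subtract (1)·f_1 from a^2 + ab^2 + b^2 + b → ab^2 + ab + b^2 + 1
  leading term ab^2: subtract (b)·f_2 from ab^2 + ab + b^2 + 1 → b^2 + 1
  leading term b^2: no divisor's leading term divides it; move b^2 to the remainder.
  leading term 1: no divisor's leading term divides it; move 1 to the remainder.
  remainder b^2 + 1 ≠ 0; add g_3 = b^2 + 1 to the basis.

The other S-polynomials (S(f_1,g_3), S(f_2,g_3)) all reduce to 0 modulo the current basis, so we have a Gröbner basis.
Inter-reduce: drop elements whose leading term is divisible by another's, tail-reduce, and make monic.
Reduced Gröbner basis: {a^2 + a + b + 1, ab + a, b^2 + 1}.

Buchberger on the second generating set:
h_1 = ab + a, LT = ab.
h_2 = a^2 + a + b + 1, LT = a^2.

S(h_1,h_2): lcm = a^2b. S = a^2 + ab + b^2 + b.
  leading term a^2: subtract (1)·h_2 from a^2 + ab + b^2 + b → ab + a + b^2 + 1
  leading term ab: subtract (1)·h_1 from ab + a + b^2 + 1 → b^2 + 1
  leading term b^2: no divisor's leading term divides it; move b^2 to the remainder.
  leading term 1: no divisor's leading term divides it; move 1 to the remainder.
  remainder b^2 + 1 ≠ 0; add k_3 = b^2 + 1 to the basis.

The other S-polynomials (S(h_1,k_3), S(h_2,k_3)) all reduce to 0 modulo the current basis, so we have a Gröbner basis.
Inter-reduce: drop elements whose leading term is divisible by another's, tail-reduce, and make monic.
Reduced Gröbner basis: {a^2 + a + b + 1, ab + a, b^2 + 1}.

These coincide, so the ideals are equal.

Yes, the ideals are equal.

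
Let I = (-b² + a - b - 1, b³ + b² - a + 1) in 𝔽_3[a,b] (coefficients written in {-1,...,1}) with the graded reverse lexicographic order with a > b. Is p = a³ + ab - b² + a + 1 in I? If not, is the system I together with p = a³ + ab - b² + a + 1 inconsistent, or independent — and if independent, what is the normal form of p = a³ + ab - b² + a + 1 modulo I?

a³ + ab - b² + a + 1 is independent of I; its normal form modulo I is -a - b + 1.

First compute the reduced Gröbner basis of I by Buchberger's algorithm.
f_1 = -b² + a - b - 1, LT = b².
f_2 = b³ + b² - a + 1, LT = b³.

S(f_1,f_2): lcm = b³. S = -ab + a + b - 1.
  reduce S modulo (f_1, f_2):
  remainder -ab + a + b - 1 ≠ 0; add h_3 = -ab + a + b - 1 to the basis.

S(f_1,h_3): lcm = ab². S = -a² - ab + b² + a - b.
  reduce S modulo (f_1, f_2, h_3):
  remainder -a² + a ≠ 0; add h_4 = -a² + a to the basis.

The other S-polynomials (S(f_2,h_3), S(f_1,h_4), S(f_2,h_4), S(h_3,h_4)) all reduce to 0 modulo the current basis, so we have a Gröbner basis.
Inter-reduce: drop elements whose leading term is divisible by another's, tail-reduce, and make monic.
Reduced Gröbner basis: {a² - a, ab - a - b + 1, b² - a + b + 1}.
Label its elements g_1 = a² - a, g_2 = ab - a - b + 1, g_3 = b² - a + b + 1.

Reduce p = a³ + ab - b² + a + 1 modulo G:
  leading term a³: subtract (a)·g_1 from a³ + ab - b² + a + 1 → a² + ab - b² + a + 1
  leading term a²: subtract (1)·g_1 from a² + ab - b² + a + 1 → ab - b² - a + 1
  leading term ab: subtract (1)·g_2 from ab - b² - a + 1 → -b² + b
  leading term b²: subtract (-1)·g_3 from -b² + b → -a - b + 1
  leading term a: no divisor's leading term divides it; move -a to the remainder.
  leading term b: no divisor's leading term divides it; move -b to the remainder.
  leading term 1: no divisor's leading term divides it; move 1 to the remainder.
  normal form = -a - b + 1.
The normal form is nonzero, so p ∉ I. Since p minus its normal form lies in I, I + (p) = I + (r) where r = -a - b + 1; decide whether this ideal is the whole ring.
Run Buchberger on G together with r (pairs among the g_i already reduce to 0 since G is a Gröbner basis):
g_1 = a² - a, LT = a².
g_2 = ab - a - b + 1, LT = ab.
g_3 = b² - a + b + 1, LT = b².
r = -a - b + 1, LT = a.

The S-polynomials (S(g_1,g_2), S(g_1,g_3), S(g_1,r), S(g_2,g_3), S(g_2,r), S(g_3,r)) all reduce to 0 modulo the current basis, so we have a Gröbner basis.
Inter-reduce: drop elements whose leading term is divisible by another's, tail-reduce, and make monic.
Reduced Gröbner basis: {b² - b, a + b - 1}.
The reduced Gröbner basis of I + (p) is {b² - b, a + b - 1} ≠ {1}, a proper ideal, so the enlarged system stays consistent: p is independent of I, with normal form -a - b + 1.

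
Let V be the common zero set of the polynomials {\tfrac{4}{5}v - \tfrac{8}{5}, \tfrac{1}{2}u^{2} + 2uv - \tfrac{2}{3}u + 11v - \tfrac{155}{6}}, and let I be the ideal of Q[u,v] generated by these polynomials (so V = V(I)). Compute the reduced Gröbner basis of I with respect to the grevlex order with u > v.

G = {u^{2} + \tfrac{20}{3}u - \tfrac{23}{3}, v - 2}

f_1 = \tfrac{4}{5}v - \tfrac{8}{5}, LT = v.
f_2 = \tfrac{1}{2}u^{2} + 2uv - \tfrac{2}{3}u + 11v - \tfrac{155}{6}, LT = u^{2}.

The S-polynomials (S(f_1,f_2)) all reduce to 0 modulo the current basis, so we have a Gröbner basis.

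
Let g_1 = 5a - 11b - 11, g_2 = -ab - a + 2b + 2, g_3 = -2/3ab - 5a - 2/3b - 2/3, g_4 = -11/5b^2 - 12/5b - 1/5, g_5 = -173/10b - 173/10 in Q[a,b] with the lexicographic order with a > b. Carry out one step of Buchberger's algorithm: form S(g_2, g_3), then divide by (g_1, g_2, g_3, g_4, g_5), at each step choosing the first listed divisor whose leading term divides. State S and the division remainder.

S(g_2, g_3) = -13/2a - 3b - 3; remainder on division = 0.

lcm(LM(g_2), LM(g_3)) = ab.
S = (lcm/LT(g_2))·g_2 − (lcm/LT(g_3))·g_3 = -13/2a - 3b - 3.
Reduce S modulo (g_1, g_2, g_3, g_4, g_5) in that order:
  leading term a: subtract (-13/10)·g_1 from -13/2a - 3b - 3 → -173/10b - 173/10
  leading term b: subtract (1)·g_5 from -173/10b - 173/10 → 0
The remainder is 0, so this S-polynomial contributes no new basis element.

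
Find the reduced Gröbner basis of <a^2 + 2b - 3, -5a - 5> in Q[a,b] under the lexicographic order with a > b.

f_1 = a^2 + 2b - 3, LT = a^2.
f_2 = -5a - 5, LT = a.

S(f_1,f_2): lcm = a^2. S = -a + 2b - 3.
  reduce S modulo (f_1, f_2):
  remainder 2b - 2 ≠ 0; add g_3 = 2b - 2 to the basis.

The other S-polynomials (S(f_1,g_3), S(f_2,g_3)) all reduce to 0 modulo the current basis, so we have a Gröbner basis.
Inter-reduce: drop elements whose leading term is divisible by another's, tail-reduce, and make monic.

G = {a + 1, b - 1}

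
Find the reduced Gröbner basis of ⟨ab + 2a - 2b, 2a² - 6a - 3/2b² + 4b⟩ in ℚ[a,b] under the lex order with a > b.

G = {a + 3/16b³ - ⅛b² - ½b, b⁴ + 4/3b³ - 4b² + 16/3b}

f_1 = ab + 2a - 2b, LT = ab.
f_2 = 2a² - 6a - 3/2b² + 4b, LT = a².

S(f_1,f_2): lcm = a²b. S = 2a² + ab + ¾b³ - 2b².
  leading term a²: subtract (1)·f_2 from 2a² + ab + ¾b³ - 2b² → ab + 6a + ¾b³ - ½b² - 4b
  leading term ab: subtract (1)·f_1 from ab + 6a + ¾b³ - ½b² - 4b → 4a + ¾b³ - ½b² - 2b
  leading term a: no divisor's leading term divides it; move 4a to the remainder.
  leading term b³: no divisor's leading term divides it; move ¾b³ to the remainder.
  leading term b²: no divisor's leading term divides it; move -½b² to the remainder.
  leading term b: no divisor's leading term divides it; move -2b to the remainder.
  remainder 4a + ¾b³ - ½b² - 2b ≠ 0; add g_3 = 4a + ¾b³ - ½b² - 2b to the basis.

S(f_1,g_3): lcm = ab. S = 2a - 3/16b⁴ + ⅛b³ + ½b² - 2b.
  leading term a: subtract (½)·g_3 from 2a - 3/16b⁴ + ⅛b³ + ½b² - 2b → -3/16b⁴ - ¼b³ + ¾b² - b
  leading term b⁴: no divisor's leading term divides it; move -3/16b⁴ to the remainder.
  leading term b³: no divisor's leading term divides it; move -¼b³ to the remainder.
  leading term b²: no divisor's leading term divides it; move ¾b² to the remainder.
  leading term b: no divisor's leading term divides it; move -b to the remainder.
  remainder -3/16b⁴ - ¼b³ + ¾b² - b ≠ 0; add g_4 = -3/16b⁴ - ¼b³ + ¾b² - b to the basis.

The other S-polynomials (S(f_2,g_3), S(f_1,g_4), S(f_2,g_4), S(g_3,g_4)) all reduce to 0 modulo the current basis, so we have a Gröbner basis.
Inter-reduce: drop elements whose leading term is divisible by another's, tail-reduce, and make monic.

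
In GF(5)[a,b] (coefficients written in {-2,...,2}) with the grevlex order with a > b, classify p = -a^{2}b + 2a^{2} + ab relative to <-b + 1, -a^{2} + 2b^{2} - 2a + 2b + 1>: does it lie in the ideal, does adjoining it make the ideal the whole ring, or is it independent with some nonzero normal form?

-a^{2}b + 2a^{2} + ab is independent of I; its normal form modulo I is -a.

First compute the reduced Gröbner basis of I by Buchberger's algorithm.
f_1 = -b + 1, LT = b.
f_2 = -a^{2} + 2b^{2} - 2a + 2b + 1, LT = a^{2}.

The S-polynomials (S(f_1,f_2)) all reduce to 0 modulo the current basis, so we have a Gröbner basis.
Inter-reduce: drop elements whose leading term is divisible by another's, tail-reduce, and make monic.
Reduced Gröbner basis: {a^{2} + 2a, b - 1}.
Label its elements g_1 = a^{2} + 2a, g_2 = b - 1.

Reduce p = -a^{2}b + 2a^{2} + ab modulo G:
  leading term a^{2}b: subtract (-b)·g_1 from -a^{2}b + 2a^{2} + ab → 2a^{2} - 2ab
  leading term a^{2}: subtract (2)·g_1 from 2a^{2} - 2ab → -2ab + a
  leading term ab: subtract (-2a)·g_2 from -2ab + a → -a
  leading term a: no divisor's leading term divides it; move -a to the remainder.
  normal form = -a.
The normal form is nonzero, so p ∉ I. Since p minus its normal form lies in I, I + (p) = I + (r) where r = -a; decide whether this ideal is the whole ring.
Run Buchberger on G together with r (pairs among the g_i already reduce to 0 since G is a Gröbner basis):
g_1 = a^{2} + 2a, LT = a^{2}.
g_2 = b - 1, LT = b.
r = -a, LT = a.

The S-polynomials (S(g_1,g_2), S(g_1,r), S(g_2,r)) all reduce to 0 modulo the current basis, so we have a Gröbner basis.
Inter-reduce: drop elements whose leading term is divisible by another's, tail-reduce, and make monic.
Reduced Gröbner basis: {a, b - 1}.
The reduced Gröbner basis of I + (p) is {a, b - 1} ≠ {1}, a proper ideal, so the enlarged system stays consistent: p is independent of I, with normal form -a.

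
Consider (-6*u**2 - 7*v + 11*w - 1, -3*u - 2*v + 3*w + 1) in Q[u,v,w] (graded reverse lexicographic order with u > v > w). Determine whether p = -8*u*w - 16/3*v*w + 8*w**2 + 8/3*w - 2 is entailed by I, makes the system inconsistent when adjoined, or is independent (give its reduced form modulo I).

First compute the reduced Gröbner basis of I by Buchberger's algorithm.
f_1 = -6*u**2 - 7*v + 11*w - 1, LT = u**2.
f_2 = -3*u - 2*v + 3*w + 1, LT = u.

S(f_1,f_2): lcm = u**2. S = -2/3*u*v + u*w + 1/3*u + 7/6*v - 11/6*w + 1/6.
  reduce S modulo (f_1, f_2):
  remainder 4/9*v**2 - 4/3*v*w + w**2 + 13/18*v - 7/6*w + 5/18 ≠ 0; add h_3 = 4/9*v**2 - 4/3*v*w + w**2 + 13/18*v - 7/6*w + 5/18 to the basis.

The other S-polynomials (S(f_1,h_3), S(f_2,h_3)) all reduce to 0 modulo the current basis, so we have a Gröbner basis.
Inter-reduce: drop elements whose leading term is divisible by another's, tail-reduce, and make monic.
Reduced Gröbner basis: {v**2 - 3*v*w + 9/4*w**2 + 13/8*v - 21/8*w + 5/8, u + 2/3*v - w - 1/3}.
Label its elements g_1 = v**2 - 3*v*w + 9/4*w**2 + 13/8*v - 21/8*w + 5/8, g_2 = u + 2/3*v - w - 1/3.

Reduce p = -8*u*w - 16/3*v*w + 8*w**2 + 8/3*w - 2 modulo G:
  leading term u*w: subtract (-8*w)·g_2 from -8*u*w - 16/3*v*w + 8*w**2 + 8/3*w - 2 → -2
  leading term 1: no divisor's leading term divides it; move -2 to the remainder.
  normal form = -2.
The normal form is nonzero, so p ∉ I. Since p minus its normal form lies in I, I + (p) = I + (r) where r = -2; decide whether this ideal is the whole ring.
Here r = -2 is a nonzero constant, hence a unit: 1 ∈ I + (p), the Gröbner basis of I + (p) is {1}, and the enlarged system has no common solution — adjoining p is inconsistent.

The remainder on division by a Gröbner basis is unique — it is the normal form.

Adjoining -8*u*w - 16/3*v*w + 8*w**2 + 8/3*w - 2 makes the ideal the whole ring: the system is inconsistent.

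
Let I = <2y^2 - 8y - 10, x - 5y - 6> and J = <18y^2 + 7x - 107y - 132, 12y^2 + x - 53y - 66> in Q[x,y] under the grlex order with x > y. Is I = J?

Yes, the ideals are equal.

Since reduced Gröbner bases are canonical representatives of ideals under a given ordering, it suffices to compute and compare them.
Buchberger on the first generating set:
f_1 = 2y^2 - 8y - 10, LT = y^2.
f_2 = x - 5y - 6, LT = x.

S(f_1,f_2): leading monomials are coprime, so the S-polynomial reduces to 0 (Buchberger's first criterion).
Every S-polynomial of the final basis reduces to 0, so we have a Gröbner basis.
Inter-reduce: drop elements whose leading term is divisible by another's, tail-reduce, and make monic.
Reduced Gröbner basis: {y^2 - 4y - 5, x - 5y - 6}.

Buchberger on the second generating set:
h_1 = 18y^2 + 7x - 107y - 132, LT = y^2.
h_2 = 12y^2 + x - 53y - 66, LT = y^2.

S(h_1,h_2): lcm = y^2. S = 11/36x - 55/36y - 11/6.
  leading term x: no divisor's leading term divides it; move 11/36x to the remainder.
  leading term y: no divisor's leading term divides it; move -55/36y to the remainder.
  leading term 1: no divisor's leading term divides it; move -11/6 to the remainder.
  remainder 11/36x - 55/36y - 11/6 ≠ 0; add k_3 = 11/36x - 55/36y - 11/6 to the basis.

S(h_1,k_3): leading monomials are coprime, so the S-polynomial reduces to 0 (Buchberger's first criterion).
S(h_2,k_3): leading monomials are coprime, so the S-polynomial reduces to 0 (Buchberger's first criterion).
Every S-polynomial of the final basis reduces to 0, so we have a Gröbner basis.
Inter-reduce: drop elements whose leading term is divisible by another's, tail-reduce, and make monic.
Reduced Gröbner basis: {y^2 - 4y - 5, x - 5y - 6}.

The two bases agree; hence the ideals are identical.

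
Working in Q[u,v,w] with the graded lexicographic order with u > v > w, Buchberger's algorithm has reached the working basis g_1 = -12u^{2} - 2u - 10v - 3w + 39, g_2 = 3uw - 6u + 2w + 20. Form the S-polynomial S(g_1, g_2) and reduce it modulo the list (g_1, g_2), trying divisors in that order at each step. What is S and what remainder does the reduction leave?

S(g_1, g_2) = 2u^{2} - \tfrac{1}{2}uw + \tfrac{5}{6}vw + \tfrac{1}{4}w^{2} - \tfrac{20}{3}u - \tfrac{13}{4}w; remainder on division = \tfrac{5}{6}vw + \tfrac{1}{4}w^{2} - 8u - \tfrac{5}{3}v - \tfrac{41}{12}w + \tfrac{59}{6}.

lcm(LM(g_1), LM(g_2)) = u^{2}w.
S = (lcm/LT(g_1))·g_1 − (lcm/LT(g_2))·g_2 = 2u^{2} - \tfrac{1}{2}uw + \tfrac{5}{6}vw + \tfrac{1}{4}w^{2} - \tfrac{20}{3}u - \tfrac{13}{4}w.
Reduce S modulo (g_1, g_2) in that order:
  leading term u^{2}: subtract (-\tfrac{1}{6})·g_1 from 2u^{2} - \tfrac{1}{2}uw + \tfrac{5}{6}vw + \tfrac{1}{4}w^{2} - \tfrac{20}{3}u - \tfrac{13}{4}w → -\tfrac{1}{2}uw + \tfrac{5}{6}vw + \tfrac{1}{4}w^{2} - 7u - \tfrac{5}{3}v - \tfrac{15}{4}w + \tfrac{13}{2}
  leading term uw: subtract (-\tfrac{1}{6})·g_2 from -\tfrac{1}{2}uw + \tfrac{5}{6}vw + \tfrac{1}{4}w^{2} - 7u - \tfrac{5}{3}v - \tfrac{15}{4}w + \tfrac{13}{2} → \tfrac{5}{6}vw + \tfrac{1}{4}w^{2} - 8u - \tfrac{5}{3}v - \tfrac{41}{12}w + \tfrac{59}{6}
  leading term vw: no divisor's leading term divides it; move \tfrac{5}{6}vw to the remainder.
  leading term w^{2}: no divisor's leading term divides it; move \tfrac{1}{4}w^{2} to the remainder.
  leading term u: no divisor's leading term divides it; move -8u to the remainder.
  leading term v: no divisor's leading term divides it; move -\tfrac{5}{3}v to the remainder.
  leading term w: no divisor's leading term divides it; move -\tfrac{41}{12}w to the remainder.
  leading term 1: no divisor's leading term divides it; move \tfrac{59}{6} to the remainder.
The remainder \tfrac{5}{6}vw + \tfrac{1}{4}w^{2} - 8u - \tfrac{5}{3}v - \tfrac{41}{12}w + \tfrac{59}{6} is nonzero, so it would be added as the next basis element.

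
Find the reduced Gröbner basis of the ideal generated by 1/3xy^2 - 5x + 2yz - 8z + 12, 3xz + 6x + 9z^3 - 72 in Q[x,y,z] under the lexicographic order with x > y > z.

Buchberger's algorithm terminates because the ascending chain of leading-term ideals stabilizes.

f_1 = 1/3xy^2 - 5x + 2yz - 8z + 12, LT = xy^2.
f_2 = 3xz + 6x + 9z^3 - 72, LT = xz.

S(f_1,f_2): lcm = xy^2z. S = -2xy^2 - 15xz - 3y^2z^3 + 24y^2 + 6yz^2 - 24z^2 + 36z.
  reduce S modulo (f_1, f_2):
  remainder -3y^2z^3 + 24y^2 + 6yz^2 + 12yz + 45z^3 - 24z^2 - 12z - 288 ≠ 0; add g_3 = -3y^2z^3 + 24y^2 + 6yz^2 + 12yz + 45z^3 - 24z^2 - 12z - 288 to the basis.

The other S-polynomials (S(f_1,g_3), S(f_2,g_3)) all reduce to 0 modulo the current basis, so we have a Gröbner basis.

G = {xy^2 - 15x + 6yz - 24z + 36, xz + 2x + 3z^3 - 24, y^2z^3 - 8y^2 - 2yz^2 - 4yz - 15z^3 + 8z^2 + 4z + 96}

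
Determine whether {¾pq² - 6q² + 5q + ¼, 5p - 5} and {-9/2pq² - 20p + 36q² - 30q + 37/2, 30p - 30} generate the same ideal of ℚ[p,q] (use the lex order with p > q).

Yes, the ideals are equal.

Two ideals are equal iff their reduced Gröbner bases coincide (the reduced basis is unique for a fixed ordering).
Buchberger on the first generating set:
f_1 = ¾pq² - 6q² + 5q + ¼, LT = pq².
f_2 = 5p - 5, LT = p.

S(f_1,f_2): lcm = pq². S = -7q² + 20/3q + ⅓.
  leading term q²: no divisor's leading term divides it; move -7q² to the remainder.
  leading term q: no divisor's leading term divides it; move 20/3q to the remainder.
  leading term 1: no divisor's leading term divides it; move ⅓ to the remainder.
  remainder -7q² + 20/3q + ⅓ ≠ 0; add g_3 = -7q² + 20/3q + ⅓ to the basis.

The other S-polynomials (S(f_1,g_3), S(f_2,g_3)) all reduce to 0 modulo the current basis, so we have a Gröbner basis.
Inter-reduce: drop elements whose leading term is divisible by another's, tail-reduce, and make monic.
Reduced Gröbner basis: {p - 1, q² - 20/21q - 1/21}.

Buchberger on the second generating set:
h_1 = -9/2pq² - 20p + 36q² - 30q + 37/2, LT = pq².
h_2 = 30p - 30, LT = p.

S(h_1,h_2): lcm = pq². S = 40/9p - 7q² + 20/3q - 37/9.
  leading term p: subtract (4/27)·h_2 from 40/9p - 7q² + 20/3q - 37/9 → -7q² + 20/3q + ⅓
  leading term q²: no divisor's leading term divides it; move -7q² to the remainder.
  leading term q: no divisor's leading term divides it; move 20/3q to the remainder.
  leading term 1: no divisor's leading term divides it; move ⅓ to the remainder.
  remainder -7q² + 20/3q + ⅓ ≠ 0; add k_3 = -7q² + 20/3q + ⅓ to the basis.

The other S-polynomials (S(h_1,k_3), S(h_2,k_3)) all reduce to 0 modulo the current basis, so we have a Gröbner basis.
Inter-reduce: drop elements whose leading term is divisible by another's, tail-reduce, and make monic.
Reduced Gröbner basis: {p - 1, q² - 20/21q - 1/21}.

These coincide, so the ideals are equal.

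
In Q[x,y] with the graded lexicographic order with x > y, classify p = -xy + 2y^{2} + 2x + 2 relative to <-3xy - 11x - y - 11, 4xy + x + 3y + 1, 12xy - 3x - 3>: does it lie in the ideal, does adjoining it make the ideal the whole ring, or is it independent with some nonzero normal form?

First compute the reduced Gröbner basis of I by Buchberger's algorithm.
f_1 = -3xy - 11x - y - 11, LT = xy.
f_2 = 4xy + x + 3y + 1, LT = xy.
f_3 = 12xy - 3x - 3, LT = xy.

S(f_1,f_2): lcm = xy. S = \tfrac{41}{12}x - \tfrac{5}{12}y + \tfrac{41}{12}.
  leading term x: no divisor's leading term divides it; move \tfrac{41}{12}x to the remainder.
  leading term y: no divisor's leading term divides it; move -\tfrac{5}{12}y to the remainder.
  leading term 1: no divisor's leading term divides it; move \tfrac{41}{12} to the remainder.
  remainder \tfrac{41}{12}x - \tfrac{5}{12}y + \tfrac{41}{12} ≠ 0; add h_4 = \tfrac{41}{12}x - \tfrac{5}{12}y + \tfrac{41}{12} to the basis.

S(f_1,f_3): lcm = xy. S = \tfrac{47}{12}x + \tfrac{1}{3}y + \tfrac{47}{12}.
  leading term x: subtract (\tfrac{47}{41})·h_4 from \tfrac{47}{12}x + \tfrac{1}{3}y + \tfrac{47}{12} → \tfrac{133}{164}y
  leading term y: no divisor's leading term divides it; move \tfrac{133}{164}y to the remainder.
  remainder \tfrac{133}{164}y ≠ 0; add h_5 = \tfrac{133}{164}y to the basis.

The other S-polynomials (S(f_2,f_3), S(f_1,h_4), S(f_2,h_4), S(f_3,h_4), S(f_1,h_5), S(f_2,h_5), S(f_3,h_5), S(h_4,h_5)) all reduce to 0 modulo the current basis, so we have a Gröbner basis.
Inter-reduce: drop elements whose leading term is divisible by another's, tail-reduce, and make monic.
Reduced Gröbner basis: {x + 1, y}.
Label its elements g_1 = x + 1, g_2 = y.

Reduce p = -xy + 2y^{2} + 2x + 2 modulo G:
  leading term xy: subtract (-y)·g_1 from -xy + 2y^{2} + 2x + 2 → 2y^{2} + 2x + y + 2
  leading term y^{2}: subtract (2y)·g_2 from 2y^{2} + 2x + y + 2 → 2x + y + 2
  leading term x: subtract (2)·g_1 from 2x + y + 2 → y
  leading term y: subtract (1)·g_2 from y → 0
  normal form = 0.
Since the normal form is 0, p ∈ I.

The remainder on division by a Gröbner basis is unique — it is the normal form.

-xy + 2y^{2} + 2x + 2 lies in I (it reduces to 0).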